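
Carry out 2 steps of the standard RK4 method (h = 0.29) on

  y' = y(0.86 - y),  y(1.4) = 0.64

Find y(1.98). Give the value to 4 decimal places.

0.7115

RK4: k1 = f(t_n, y_n); k2 = f(t_n + h/2, y_n + (h/2)·k1); k3 = f(t_n + h/2, y_n + (h/2)·k2); k4 = f(t_n + h, y_n + h·k3); y_{n+1} = y_n + (h/6)·(k1 + 2k2 + 2k3 + k4).
t=1.400000, y=0.640000:
  k1 = f(1.400000, 0.640000) = 0.140800
  k2 = f(1.545000, 0.660416) = 0.131808
  k3 = f(1.545000, 0.659112) = 0.132408
  k4 = f(1.690000, 0.678398) = 0.123198
  y ← 0.640000 + (0.29/6)·(k1 + 2k2 + 2k3 + k4) = 0.678301
t=1.690000, y=0.678301:
  k1 = f(1.690000, 0.678301) = 0.123247
  k2 = f(1.835000, 0.696172) = 0.114053
  k3 = f(1.835000, 0.694838) = 0.114761
  k4 = f(1.980000, 0.711581) = 0.105612
  y ← 0.678301 + (0.29/6)·(k1 + 2k2 + 2k3 + k4) = 0.711481
y(1.98) ≈ 0.7115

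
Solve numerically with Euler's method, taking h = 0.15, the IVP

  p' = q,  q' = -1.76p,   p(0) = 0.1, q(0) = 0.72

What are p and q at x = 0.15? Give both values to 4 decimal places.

Euler on (p,q): p_{n+1} = p_n + h·p', q_{n+1} = q_n + h·q'.
0.000000: (0.100000, 0.720000); f=(0.720000, -0.176000) → (0.208000, 0.693600)
(p(0.15), q(0.15)) ≈ (0.2080, 0.6936)

0.2080, 0.6936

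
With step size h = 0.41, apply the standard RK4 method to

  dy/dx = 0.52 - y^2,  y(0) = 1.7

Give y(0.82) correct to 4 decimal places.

RK4: k1 = f(x_n, y_n); k2 = f(x_n + h/2, y_n + (h/2)·k1); k3 = f(x_n + h/2, y_n + (h/2)·k2); k4 = f(x_n + h, y_n + h·k3); y_{n+1} = y_n + (h/6)·(k1 + 2k2 + 2k3 + k4).
x=0.000000, y=1.700000:
  k1 = f(0.000000, 1.700000) = -2.370000
  k2 = f(0.205000, 1.214150) = -0.954160
  k3 = f(0.205000, 1.504397) = -1.743211
  k4 = f(0.410000, 0.985284) = -0.450784
  y ← 1.700000 + (0.41/6)·(k1 + 2k2 + 2k3 + k4) = 1.138606
x=0.410000, y=1.138606:
  k1 = f(0.410000, 1.138606) = -0.776423
  k2 = f(0.615000, 0.979439) = -0.439301
  k3 = f(0.615000, 1.048549) = -0.579455
  k4 = f(0.820000, 0.901029) = -0.291853
  y ← 1.138606 + (0.41/6)·(k1 + 2k2 + 2k3 + k4) = 0.926377
y(0.82) ≈ 0.9264

0.9264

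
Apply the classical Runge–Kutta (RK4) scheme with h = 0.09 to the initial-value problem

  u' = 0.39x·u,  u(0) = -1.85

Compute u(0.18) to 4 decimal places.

RK4: k1 = f(x_n, u_n); k2 = f(x_n + h/2, u_n + (h/2)·k1); k3 = f(x_n + h/2, u_n + (h/2)·k2); k4 = f(x_n + h, u_n + h·k3); u_{n+1} = u_n + (h/6)·(k1 + 2k2 + 2k3 + k4).
x=0.000000, u=-1.850000:
  k1 = f(0.000000, -1.850000) = 0.000000
  k2 = f(0.045000, -1.850000) = -0.032468
  k3 = f(0.045000, -1.851461) = -0.032493
  k4 = f(0.090000, -1.852924) = -0.065038
  u ← -1.850000 + (0.09/6)·(k1 + 2k2 + 2k3 + k4) = -1.852924
x=0.090000, u=-1.852924:
  k1 = f(0.090000, -1.852924) = -0.065038
  k2 = f(0.135000, -1.855851) = -0.097711
  k3 = f(0.135000, -1.857321) = -0.097788
  k4 = f(0.180000, -1.861725) = -0.130693
  u ← -1.852924 + (0.09/6)·(k1 + 2k2 + 2k3 + k4) = -1.861725
u(0.18) ≈ -1.8617

-1.8617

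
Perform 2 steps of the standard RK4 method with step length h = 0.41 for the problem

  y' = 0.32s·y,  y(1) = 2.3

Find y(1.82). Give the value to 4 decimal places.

3.3297

RK4: k1 = f(s_n, y_n); k2 = f(s_n + h/2, y_n + (h/2)·k1); k3 = f(s_n + h/2, y_n + (h/2)·k2); k4 = f(s_n + h, y_n + h·k3); y_{n+1} = y_n + (h/6)·(k1 + 2k2 + 2k3 + k4).
s=1.000000, y=2.300000:
  k1 = f(1.000000, 2.300000) = 0.736000
  k2 = f(1.205000, 2.450880) = 0.945059
  k3 = f(1.205000, 2.493737) = 0.961585
  k4 = f(1.410000, 2.694250) = 1.215646
  y ← 2.300000 + (0.41/6)·(k1 + 2k2 + 2k3 + k4) = 2.693937
s=1.410000, y=2.693937:
  k1 = f(1.410000, 2.693937) = 1.215504
  k2 = f(1.615000, 2.943116) = 1.521002
  k3 = f(1.615000, 3.005743) = 1.553368
  k4 = f(1.820000, 3.330818) = 1.939868
  y ← 2.693937 + (0.41/6)·(k1 + 2k2 + 2k3 + k4) = 3.329718
y(1.82) ≈ 3.3297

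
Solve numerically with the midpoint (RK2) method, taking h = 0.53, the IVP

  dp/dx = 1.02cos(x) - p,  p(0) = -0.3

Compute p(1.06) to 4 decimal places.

Midpoint: k1 = f(x_n, p_n); k2 = f(x_n + h/2, p_n + (h/2)·k1); p_{n+1} = p_n + h·k2.
x=0.000000, p=-0.300000:
  k1 = f(0.000000, -0.300000) = 1.320000
  k2 = f(0.265000, 0.049800) = 0.934594
  p ← -0.300000 + 0.53·0.934594 = 0.195335
x=0.530000, p=0.195335:
  k1 = f(0.530000, 0.195335) = 0.684728
  k2 = f(0.795000, 0.376788) = 0.337502
  p ← 0.195335 + 0.53·0.337502 = 0.374211
p(1.06) ≈ 0.3742

0.3742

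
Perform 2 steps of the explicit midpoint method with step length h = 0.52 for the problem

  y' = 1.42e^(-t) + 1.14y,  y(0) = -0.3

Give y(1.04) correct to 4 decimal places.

0.9243

Midpoint: k1 = f(t_n, y_n); k2 = f(t_n + h/2, y_n + (h/2)·k1); y_{n+1} = y_n + h·k2.
t=0.000000, y=-0.300000:
  k1 = f(0.000000, -0.300000) = 1.078000
  k2 = f(0.260000, -0.019720) = 1.072412
  y ← -0.300000 + 0.52·1.072412 = 0.257654
t=0.520000, y=0.257654:
  k1 = f(0.520000, 0.257654) = 1.137945
  k2 = f(0.780000, 0.553520) = 1.281950
  y ← 0.257654 + 0.52·1.281950 = 0.924268
y(1.04) ≈ 0.9243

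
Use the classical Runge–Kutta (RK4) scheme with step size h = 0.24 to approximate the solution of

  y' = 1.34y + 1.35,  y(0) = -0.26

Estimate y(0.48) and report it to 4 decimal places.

0.4146

RK4: k1 = f(s_n, y_n); k2 = f(s_n + h/2, y_n + (h/2)·k1); k3 = f(s_n + h/2, y_n + (h/2)·k2); k4 = f(s_n + h, y_n + h·k3); y_{n+1} = y_n + (h/6)·(k1 + 2k2 + 2k3 + k4).
s=0.000000, y=-0.260000:
  k1 = f(0.000000, -0.260000) = 1.001600
  k2 = f(0.120000, -0.139808) = 1.162657
  k3 = f(0.120000, -0.120481) = 1.188555
  k4 = f(0.240000, 0.025253) = 1.383839
  y ← -0.260000 + (0.24/6)·(k1 + 2k2 + 2k3 + k4) = 0.023515
s=0.240000, y=0.023515:
  k1 = f(0.240000, 0.023515) = 1.381510
  k2 = f(0.360000, 0.189296) = 1.603656
  k3 = f(0.360000, 0.215953) = 1.639377
  k4 = f(0.480000, 0.416965) = 1.908733
  y ← 0.023515 + (0.24/6)·(k1 + 2k2 + 2k3 + k4) = 0.414567
y(0.48) ≈ 0.4146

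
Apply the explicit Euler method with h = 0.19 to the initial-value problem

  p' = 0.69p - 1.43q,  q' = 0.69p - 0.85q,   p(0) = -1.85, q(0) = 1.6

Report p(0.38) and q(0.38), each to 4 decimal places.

Euler on (p,q): p_{n+1} = p_n + h·p', q_{n+1} = q_n + h·q'.
0.000000: (-1.850000, 1.600000); f=(-3.564500, -2.636500) → (-2.527255, 1.099065)
0.190000: (-2.527255, 1.099065); f=(-3.315469, -2.678011) → (-3.157194, 0.590243)
(p(0.38), q(0.38)) ≈ (-3.1572, 0.5902)

-3.1572, 0.5902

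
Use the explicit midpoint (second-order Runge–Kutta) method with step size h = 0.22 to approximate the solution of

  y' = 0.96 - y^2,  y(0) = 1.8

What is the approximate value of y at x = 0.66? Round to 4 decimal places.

1.1810

Midpoint: k1 = f(x_n, y_n); k2 = f(x_n + h/2, y_n + (h/2)·k1); y_{n+1} = y_n + h·k2.
x=0.000000, y=1.800000:
  k1 = f(0.000000, 1.800000) = -2.280000
  k2 = f(0.110000, 1.549200) = -1.440021
  y ← 1.800000 + 0.22·(-1.440021) = 1.483195
x=0.220000, y=1.483195:
  k1 = f(0.220000, 1.483195) = -1.239869
  k2 = f(0.330000, 1.346810) = -0.853897
  y ← 1.483195 + 0.22·(-0.853897) = 1.295338
x=0.440000, y=1.295338:
  k1 = f(0.440000, 1.295338) = -0.717901
  k2 = f(0.550000, 1.216369) = -0.519554
  y ← 1.295338 + 0.22·(-0.519554) = 1.181036
y(0.66) ≈ 1.1810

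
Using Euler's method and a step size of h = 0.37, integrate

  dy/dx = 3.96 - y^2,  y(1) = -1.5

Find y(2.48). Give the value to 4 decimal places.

2.0830

Euler: y_{n+1} = y_n + h·f(x_n, y_n).
x=1.000000, y=-1.500000: f=1.710000 → y ← -1.500000 + 0.37·1.710000 = -0.867300
x=1.370000, y=-0.867300: f=3.207791 → y ← -0.867300 + 0.37·3.207791 = 0.319583
x=1.740000, y=0.319583: f=3.857867 → y ← 0.319583 + 0.37·3.857867 = 1.746993
x=2.110000, y=1.746993: f=0.908014 → y ← 1.746993 + 0.37·0.908014 = 2.082959
y(2.48) ≈ 2.0830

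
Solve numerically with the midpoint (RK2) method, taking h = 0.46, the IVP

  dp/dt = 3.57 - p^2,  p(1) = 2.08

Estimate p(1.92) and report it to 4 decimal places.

Midpoint: k1 = f(t_n, p_n); k2 = f(t_n + h/2, p_n + (h/2)·k1); p_{n+1} = p_n + h·k2.
t=1.000000, p=2.080000:
  k1 = f(1.000000, 2.080000) = -0.756400
  k2 = f(1.230000, 1.906028) = -0.062943
  p ← 2.080000 + 0.46·(-0.062943) = 2.051046
t=1.460000, p=2.051046:
  k1 = f(1.460000, 2.051046) = -0.636791
  k2 = f(1.690000, 1.904584) = -0.057442
  p ← 2.051046 + 0.46·(-0.057442) = 2.024623
p(1.92) ≈ 2.0246

2.0246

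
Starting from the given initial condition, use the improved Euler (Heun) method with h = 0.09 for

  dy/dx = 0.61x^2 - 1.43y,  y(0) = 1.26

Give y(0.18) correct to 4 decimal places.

0.9761

Heun: k1 = f(x_n, y_n); k2 = f(x_n + h, y_n + h·k1); y_{n+1} = y_n + (h/2)·(k1 + k2).
x=0.000000, y=1.260000:
  k1 = f(0.000000, 1.260000) = -1.801800
  k2 = f(0.090000, 1.097838) = -1.564967
  y ← 1.260000 + (0.09/2)·(-1.801800 + (-1.564967)) = 1.108495
x=0.090000, y=1.108495:
  k1 = f(0.090000, 1.108495) = -1.580208
  k2 = f(0.180000, 0.966277) = -1.362012
  y ← 1.108495 + (0.09/2)·(-1.580208 + (-1.362012)) = 0.976096
y(0.18) ≈ 0.9761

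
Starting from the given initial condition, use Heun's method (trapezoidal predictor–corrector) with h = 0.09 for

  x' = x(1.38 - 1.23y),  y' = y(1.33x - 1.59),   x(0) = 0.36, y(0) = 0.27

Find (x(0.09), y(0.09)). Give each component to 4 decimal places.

0.3961, 0.2448

Heun on (x,y): k1 = f(t_n, state_n); k2 = f(t_n + h, state_n + h·k1); state_{n+1} = state_n + (h/2)·(k1 + k2).
0.000000: (0.360000, 0.270000)
  k1 = (0.377244, -0.300024)
  predictor → (0.393952, 0.242998)
  k2 = (0.425906, -0.259046)
  → (0.396142, 0.244842)
(x(0.09), y(0.09)) ≈ (0.3961, 0.2448)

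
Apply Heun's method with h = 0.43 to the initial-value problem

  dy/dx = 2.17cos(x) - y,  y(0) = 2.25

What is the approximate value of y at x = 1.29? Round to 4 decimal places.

Heun: k1 = f(x_n, y_n); k2 = f(x_n + h, y_n + h·k1); y_{n+1} = y_n + (h/2)·(k1 + k2).
x=0.000000, y=2.250000:
  k1 = f(0.000000, 2.250000) = -0.080000
  k2 = f(0.430000, 2.215600) = -0.243144
  y ← 2.250000 + (0.43/2)·(-0.080000 + (-0.243144)) = 2.180524
x=0.430000, y=2.180524:
  k1 = f(0.430000, 2.180524) = -0.208068
  k2 = f(0.860000, 2.091055) = -0.675265
  y ← 2.180524 + (0.43/2)·(-0.208068 + (-0.675265)) = 1.990607
x=0.860000, y=1.990607:
  k1 = f(0.860000, 1.990607) = -0.574818
  k2 = f(1.290000, 1.743436) = -1.142083
  y ← 1.990607 + (0.43/2)·(-0.574818 + (-1.142083)) = 1.621473
y(1.29) ≈ 1.6215

1.6215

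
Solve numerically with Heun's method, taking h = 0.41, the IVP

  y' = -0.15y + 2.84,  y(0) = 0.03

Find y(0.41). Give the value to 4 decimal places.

Heun: k1 = f(t_n, y_n); k2 = f(t_n + h, y_n + h·k1); y_{n+1} = y_n + (h/2)·(k1 + k2).
t=0.000000, y=0.030000:
  k1 = f(0.000000, 0.030000) = 2.835500
  k2 = f(0.410000, 1.192555) = 2.661117
  y ← 0.030000 + (0.41/2)·(2.835500 + 2.661117) = 1.156806
y(0.41) ≈ 1.1568

1.1568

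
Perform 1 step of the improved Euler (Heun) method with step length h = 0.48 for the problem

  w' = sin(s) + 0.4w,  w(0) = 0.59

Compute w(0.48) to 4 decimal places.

0.8250

Heun: k1 = f(s_n, w_n); k2 = f(s_n + h, w_n + h·k1); w_{n+1} = w_n + (h/2)·(k1 + k2).
s=0.000000, w=0.590000:
  k1 = f(0.000000, 0.590000) = 0.236000
  k2 = f(0.480000, 0.703280) = 0.743091
  w ← 0.590000 + (0.48/2)·(0.236000 + 0.743091) = 0.824982
w(0.48) ≈ 0.8250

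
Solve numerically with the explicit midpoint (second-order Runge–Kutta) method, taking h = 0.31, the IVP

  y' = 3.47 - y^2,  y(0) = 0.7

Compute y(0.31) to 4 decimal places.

Midpoint: k1 = f(s_n, y_n); k2 = f(s_n + h/2, y_n + (h/2)·k1); y_{n+1} = y_n + h·k2.
s=0.000000, y=0.700000:
  k1 = f(0.000000, 0.700000) = 2.980000
  k2 = f(0.155000, 1.161900) = 2.119988
  y ← 0.700000 + 0.31·2.119988 = 1.357196
y(0.31) ≈ 1.3572

1.3572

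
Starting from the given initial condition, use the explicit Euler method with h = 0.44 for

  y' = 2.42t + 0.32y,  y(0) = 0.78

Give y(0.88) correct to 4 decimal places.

1.4836

Euler: y_{n+1} = y_n + h·f(t_n, y_n).
t=0.000000, y=0.780000: f=0.249600 → y ← 0.780000 + 0.44·0.249600 = 0.889824
t=0.440000, y=0.889824: f=1.349544 → y ← 0.889824 + 0.44·1.349544 = 1.483623
y(0.88) ≈ 1.4836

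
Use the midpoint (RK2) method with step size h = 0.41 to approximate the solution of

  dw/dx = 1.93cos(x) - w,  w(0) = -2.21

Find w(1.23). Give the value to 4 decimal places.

Midpoint: k1 = f(x_n, w_n); k2 = f(x_n + h/2, w_n + (h/2)·k1); w_{n+1} = w_n + h·k2.
x=0.000000, w=-2.210000:
  k1 = f(0.000000, -2.210000) = 4.140000
  k2 = f(0.205000, -1.361300) = 3.250888
  w ← -2.210000 + 0.41·3.250888 = -0.877136
x=0.410000, w=-0.877136:
  k1 = f(0.410000, -0.877136) = 2.647179
  k2 = f(0.615000, -0.334464) = 1.910837
  w ← -0.877136 + 0.41·1.910837 = -0.093693
x=0.820000, w=-0.093693:
  k1 = f(0.820000, -0.093693) = 1.410380
  k2 = f(1.025000, 0.195435) = 0.806426
  w ← -0.093693 + 0.41·0.806426 = 0.236942
w(1.23) ≈ 0.2369

0.2369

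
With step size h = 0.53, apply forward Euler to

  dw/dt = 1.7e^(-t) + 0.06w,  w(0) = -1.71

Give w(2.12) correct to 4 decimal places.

0.1220

Euler: w_{n+1} = w_n + h·f(t_n, w_n).
t=0.000000, w=-1.710000: f=1.597400 → w ← -1.710000 + 0.53·1.597400 = -0.863378
t=0.530000, w=-0.863378: f=0.948826 → w ← -0.863378 + 0.53·0.948826 = -0.360500
t=1.060000, w=-0.360500: f=0.567345 → w ← -0.360500 + 0.53·0.567345 = -0.059808
t=1.590000, w=-0.059808: f=0.343085 → w ← -0.059808 + 0.53·0.343085 = 0.122028
w(2.12) ≈ 0.1220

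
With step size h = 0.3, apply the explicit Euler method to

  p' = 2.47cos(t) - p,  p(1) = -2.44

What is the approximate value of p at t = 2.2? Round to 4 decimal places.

Euler: p_{n+1} = p_n + h·f(t_n, p_n).
t=1.000000, p=-2.440000: f=3.774547 → p ← -2.440000 + 0.3·3.774547 = -1.307636
t=1.300000, p=-1.307636: f=1.968358 → p ← -1.307636 + 0.3·1.968358 = -0.717129
t=1.600000, p=-0.717129: f=0.645006 → p ← -0.717129 + 0.3·0.645006 = -0.523627
t=1.900000, p=-0.523627: f=-0.274898 → p ← -0.523627 + 0.3·(-0.274898) = -0.606096
p(2.2) ≈ -0.6061

-0.6061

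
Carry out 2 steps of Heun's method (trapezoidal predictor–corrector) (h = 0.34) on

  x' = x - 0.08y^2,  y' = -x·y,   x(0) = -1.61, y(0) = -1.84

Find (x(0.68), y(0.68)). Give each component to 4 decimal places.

Heun on (x,y): k1 = f(t_n, state_n); k2 = f(t_n + h, state_n + h·k1); state_{n+1} = state_n + (h/2)·(k1 + k2).
0.000000: (-1.610000, -1.840000)
  k1 = (-1.880848, -2.962400)
  predictor → (-2.249488, -2.847216)
  k2 = (-2.898019, -6.404779)
  → (-2.422407, -3.432420)
0.340000: (-2.422407, -3.432420)
  k1 = (-3.364928, -8.314721)
  predictor → (-3.566483, -6.259426)
  k2 = (-6.700916, -22.324135)
  → (-4.133601, -8.641026)
(x(0.68), y(0.68)) ≈ (-4.1336, -8.6410)

-4.1336, -8.6410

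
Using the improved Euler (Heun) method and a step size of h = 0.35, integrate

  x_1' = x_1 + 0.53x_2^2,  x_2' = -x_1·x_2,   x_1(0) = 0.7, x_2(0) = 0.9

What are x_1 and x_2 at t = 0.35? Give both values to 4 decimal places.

1.1321, 0.6595

Heun on (x_1,x_2): k1 = f(t_n, state_n); k2 = f(t_n + h, state_n + h·k1); state_{n+1} = state_n + (h/2)·(k1 + k2).
0.000000: (0.700000, 0.900000)
  k1 = (1.129300, -0.630000)
  predictor → (1.095255, 0.679500)
  k2 = (1.339967, -0.744226)
  → (1.132122, 0.659510)
(x_1(0.35), x_2(0.35)) ≈ (1.1321, 0.6595)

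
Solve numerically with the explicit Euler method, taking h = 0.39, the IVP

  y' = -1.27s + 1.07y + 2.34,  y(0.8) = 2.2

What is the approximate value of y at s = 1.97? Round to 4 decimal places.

Euler: y_{n+1} = y_n + h·f(s_n, y_n).
s=0.800000, y=2.200000: f=3.678000 → y ← 2.200000 + 0.39·3.678000 = 3.634420
s=1.190000, y=3.634420: f=4.717529 → y ← 3.634420 + 0.39·4.717529 = 5.474256
s=1.580000, y=5.474256: f=6.190854 → y ← 5.474256 + 0.39·6.190854 = 7.888690
y(1.97) ≈ 7.8887

7.8887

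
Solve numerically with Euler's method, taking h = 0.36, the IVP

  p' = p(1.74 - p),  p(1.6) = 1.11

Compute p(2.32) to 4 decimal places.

Euler: p_{n+1} = p_n + h·f(s_n, p_n).
s=1.600000, p=1.110000: f=0.699300 → p ← 1.110000 + 0.36·0.699300 = 1.361748
s=1.960000, p=1.361748: f=0.515084 → p ← 1.361748 + 0.36·0.515084 = 1.547178
p(2.32) ≈ 1.5472

1.5472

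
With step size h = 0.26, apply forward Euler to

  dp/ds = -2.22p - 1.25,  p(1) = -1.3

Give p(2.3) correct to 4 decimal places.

Euler: p_{n+1} = p_n + h·f(s_n, p_n).
s=1.000000, p=-1.300000: f=1.636000 → p ← -1.300000 + 0.26·1.636000 = -0.874640
s=1.260000, p=-0.874640: f=0.691701 → p ← -0.874640 + 0.26·0.691701 = -0.694798
s=1.520000, p=-0.694798: f=0.292451 → p ← -0.694798 + 0.26·0.292451 = -0.618761
s=1.780000, p=-0.618761: f=0.123648 → p ← -0.618761 + 0.26·0.123648 = -0.586612
s=2.040000, p=-0.586612: f=0.052279 → p ← -0.586612 + 0.26·0.052279 = -0.573020
p(2.3) ≈ -0.5730

-0.5730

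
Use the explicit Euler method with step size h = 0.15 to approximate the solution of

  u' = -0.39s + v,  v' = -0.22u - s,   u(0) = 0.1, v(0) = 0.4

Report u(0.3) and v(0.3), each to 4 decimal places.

Euler on (u,v): u_{n+1} = u_n + h·u', v_{n+1} = v_n + h·v'.
0.000000: (0.100000, 0.400000); f=(0.400000, -0.022000) → (0.160000, 0.396700)
0.150000: (0.160000, 0.396700); f=(0.338200, -0.185200) → (0.210730, 0.368920)
(u(0.3), v(0.3)) ≈ (0.2107, 0.3689)

0.2107, 0.3689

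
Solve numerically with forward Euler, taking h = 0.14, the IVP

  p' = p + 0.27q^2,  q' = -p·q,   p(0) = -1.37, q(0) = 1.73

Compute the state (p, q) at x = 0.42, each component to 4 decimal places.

Euler on (p,q): p_{n+1} = p_n + h·p', q_{n+1} = q_n + h·q'.
0.000000: (-1.370000, 1.730000); f=(-0.561917, 2.370100) → (-1.448668, 2.061814)
0.140000: (-1.448668, 2.061814); f=(-0.300878, 2.986885) → (-1.490791, 2.479978)
0.280000: (-1.490791, 2.479978); f=(0.169787, 3.697129) → (-1.467021, 2.997576)
(p(0.42), q(0.42)) ≈ (-1.4670, 2.9976)

-1.4670, 2.9976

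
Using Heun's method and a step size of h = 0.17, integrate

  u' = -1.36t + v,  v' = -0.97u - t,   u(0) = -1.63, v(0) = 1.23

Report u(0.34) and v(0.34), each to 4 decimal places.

Heun on (u,v): k1 = f(t_n, state_n); k2 = f(t_n + h, state_n + h·k1); state_{n+1} = state_n + (h/2)·(k1 + k2).
0.000000: (-1.630000, 1.230000)
  k1 = (1.230000, 1.581100)
  predictor → (-1.420900, 1.498787)
  k2 = (1.267587, 1.208273)
  → (-1.417705, 1.467097)
0.170000: (-1.417705, 1.467097)
  k1 = (1.235897, 1.205174)
  predictor → (-1.207603, 1.671976)
  k2 = (1.209576, 0.831375)
  → (-1.209840, 1.640203)
(u(0.34), v(0.34)) ≈ (-1.2098, 1.6402)

-1.2098, 1.6402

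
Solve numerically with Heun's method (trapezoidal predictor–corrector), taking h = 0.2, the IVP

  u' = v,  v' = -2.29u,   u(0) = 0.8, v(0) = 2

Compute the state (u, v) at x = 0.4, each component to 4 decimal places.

Heun on (u,v): k1 = f(x_n, state_n); k2 = f(x_n + h, state_n + h·k1); state_{n+1} = state_n + (h/2)·(k1 + k2).
0.000000: (0.800000, 2.000000)
  k1 = (2.000000, -1.832000)
  predictor → (1.200000, 1.633600)
  k2 = (1.633600, -2.748000)
  → (1.163360, 1.542000)
0.200000: (1.163360, 1.542000)
  k1 = (1.542000, -2.664094)
  predictor → (1.471760, 1.009181)
  k2 = (1.009181, -3.370330)
  → (1.418478, 0.938558)
(u(0.4), v(0.4)) ≈ (1.4185, 0.9386)

1.4185, 0.9386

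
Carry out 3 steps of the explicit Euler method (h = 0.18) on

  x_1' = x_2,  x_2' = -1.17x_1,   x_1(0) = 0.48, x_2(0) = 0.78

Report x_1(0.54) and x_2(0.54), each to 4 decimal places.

Euler on (x_1,x_2): x_1_{n+1} = x_1_n + h·x_1', x_2_{n+1} = x_2_n + h·x_2'.
0.000000: (0.480000, 0.780000); f=(0.780000, -0.561600) → (0.620400, 0.678912)
0.180000: (0.620400, 0.678912); f=(0.678912, -0.725868) → (0.742604, 0.548256)
0.360000: (0.742604, 0.548256); f=(0.548256, -0.868847) → (0.841290, 0.391863)
(x_1(0.54), x_2(0.54)) ≈ (0.8413, 0.3919)

0.8413, 0.3919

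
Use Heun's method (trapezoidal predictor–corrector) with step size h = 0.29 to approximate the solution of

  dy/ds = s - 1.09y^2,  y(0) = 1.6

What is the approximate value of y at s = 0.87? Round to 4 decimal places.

Heun: k1 = f(s_n, y_n); k2 = f(s_n + h, y_n + h·k1); y_{n+1} = y_n + (h/2)·(k1 + k2).
s=0.000000, y=1.600000:
  k1 = f(0.000000, 1.600000) = -2.790400
  k2 = f(0.290000, 0.790784) = -0.391620
  y ← 1.600000 + (0.29/2)·(-2.790400 + (-0.391620)) = 1.138607
s=0.290000, y=1.138607:
  k1 = f(0.290000, 1.138607) = -1.123105
  k2 = f(0.580000, 0.812907) = -0.140291
  y ← 1.138607 + (0.29/2)·(-1.123105 + (-0.140291)) = 0.955415
s=0.580000, y=0.955415:
  k1 = f(0.580000, 0.955415) = -0.414971
  k2 = f(0.870000, 0.835073) = 0.109892
  y ← 0.955415 + (0.29/2)·(-0.414971 + 0.109892) = 0.911178
y(0.87) ≈ 0.9112

0.9112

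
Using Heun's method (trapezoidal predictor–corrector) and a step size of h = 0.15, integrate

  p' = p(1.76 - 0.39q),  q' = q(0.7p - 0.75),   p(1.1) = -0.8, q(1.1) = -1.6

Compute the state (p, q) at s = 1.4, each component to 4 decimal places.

-1.5623, -1.0122

Heun on (p,q): k1 = f(s_n, state_n); k2 = f(s_n + h, state_n + h·k1); state_{n+1} = state_n + (h/2)·(k1 + k2).
1.100000: (-0.800000, -1.600000)
  k1 = (-1.907200, 2.096000)
  predictor → (-1.086080, -1.285600)
  k2 = (-2.456044, 1.941585)
  → (-1.127243, -1.297181)
1.250000: (-1.127243, -1.297181)
  k1 = (-2.554221, 1.996453)
  predictor → (-1.510376, -0.997713)
  k2 = (-3.245962, 1.803131)
  → (-1.562257, -1.012212)
(p(1.4), q(1.4)) ≈ (-1.5623, -1.0122)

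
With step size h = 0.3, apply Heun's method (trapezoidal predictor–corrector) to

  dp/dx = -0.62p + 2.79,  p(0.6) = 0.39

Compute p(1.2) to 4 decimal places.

Heun: k1 = f(x_n, p_n); k2 = f(x_n + h, p_n + h·k1); p_{n+1} = p_n + (h/2)·(k1 + k2).
x=0.600000, p=0.390000:
  k1 = f(0.600000, 0.390000) = 2.548200
  k2 = f(0.900000, 1.154460) = 2.074235
  p ← 0.390000 + (0.3/2)·(2.548200 + 2.074235) = 1.083365
x=0.900000, p=1.083365:
  k1 = f(0.900000, 1.083365) = 2.118314
  k2 = f(1.200000, 1.718859) = 1.724307
  p ← 1.083365 + (0.3/2)·(2.118314 + 1.724307) = 1.659758
p(1.2) ≈ 1.6598

1.6598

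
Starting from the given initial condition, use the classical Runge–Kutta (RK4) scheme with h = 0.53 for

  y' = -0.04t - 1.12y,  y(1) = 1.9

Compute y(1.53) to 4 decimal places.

1.0299

RK4: k1 = f(t_n, y_n); k2 = f(t_n + h/2, y_n + (h/2)·k1); k3 = f(t_n + h/2, y_n + (h/2)·k2); k4 = f(t_n + h, y_n + h·k3); y_{n+1} = y_n + (h/6)·(k1 + 2k2 + 2k3 + k4).
t=1.000000, y=1.900000:
  k1 = f(1.000000, 1.900000) = -2.168000
  k2 = f(1.265000, 1.325480) = -1.535138
  k3 = f(1.265000, 1.493189) = -1.722971
  k4 = f(1.530000, 0.986825) = -1.166444
  y ← 1.900000 + (0.53/6)·(k1 + 2k2 + 2k3 + k4) = 1.029858
y(1.53) ≈ 1.0299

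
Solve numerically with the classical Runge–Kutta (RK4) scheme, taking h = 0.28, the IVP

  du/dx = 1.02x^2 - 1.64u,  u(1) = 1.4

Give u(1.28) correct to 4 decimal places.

RK4: k1 = f(x_n, u_n); k2 = f(x_n + h/2, u_n + (h/2)·k1); k3 = f(x_n + h/2, u_n + (h/2)·k2); k4 = f(x_n + h, u_n + h·k3); u_{n+1} = u_n + (h/6)·(k1 + 2k2 + 2k3 + k4).
x=1.000000, u=1.400000:
  k1 = f(1.000000, 1.400000) = -1.276000
  k2 = f(1.140000, 1.221360) = -0.677438
  k3 = f(1.140000, 1.305159) = -0.814868
  k4 = f(1.280000, 1.171837) = -0.250645
  u ← 1.400000 + (0.28/6)·(k1 + 2k2 + 2k3 + k4) = 1.189475
u(1.28) ≈ 1.1895

1.1895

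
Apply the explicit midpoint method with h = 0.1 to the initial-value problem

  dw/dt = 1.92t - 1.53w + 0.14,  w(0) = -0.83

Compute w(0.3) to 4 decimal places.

Midpoint: k1 = f(t_n, w_n); k2 = f(t_n + h/2, w_n + (h/2)·k1); w_{n+1} = w_n + h·k2.
t=0.000000, w=-0.830000:
  k1 = f(0.000000, -0.830000) = 1.409900
  k2 = f(0.050000, -0.759505) = 1.398043
  w ← -0.830000 + 0.1·1.398043 = -0.690196
t=0.100000, w=-0.690196:
  k1 = f(0.100000, -0.690196) = 1.387999
  k2 = f(0.150000, -0.620796) = 1.377818
  w ← -0.690196 + 0.1·1.377818 = -0.552414
t=0.200000, w=-0.552414:
  k1 = f(0.200000, -0.552414) = 1.369193
  k2 = f(0.250000, -0.483954) = 1.360450
  w ← -0.552414 + 0.1·1.360450 = -0.416369
w(0.3) ≈ -0.4164

-0.4164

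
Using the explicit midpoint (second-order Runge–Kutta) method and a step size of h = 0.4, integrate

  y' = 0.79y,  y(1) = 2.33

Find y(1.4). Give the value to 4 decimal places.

Midpoint: k1 = f(t_n, y_n); k2 = f(t_n + h/2, y_n + (h/2)·k1); y_{n+1} = y_n + h·k2.
t=1.000000, y=2.330000:
  k1 = f(1.000000, 2.330000) = 1.840700
  k2 = f(1.200000, 2.698140) = 2.131531
  y ← 2.330000 + 0.4·2.131531 = 3.182612
y(1.4) ≈ 3.1826

3.1826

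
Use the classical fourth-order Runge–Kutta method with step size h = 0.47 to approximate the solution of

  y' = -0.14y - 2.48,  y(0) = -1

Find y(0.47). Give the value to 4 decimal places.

-2.0644

RK4: k1 = f(t_n, y_n); k2 = f(t_n + h/2, y_n + (h/2)·k1); k3 = f(t_n + h/2, y_n + (h/2)·k2); k4 = f(t_n + h, y_n + h·k3); y_{n+1} = y_n + (h/6)·(k1 + 2k2 + 2k3 + k4).
t=0.000000, y=-1.000000:
  k1 = f(0.000000, -1.000000) = -2.340000
  k2 = f(0.235000, -1.549900) = -2.263014
  k3 = f(0.235000, -1.531808) = -2.265547
  k4 = f(0.470000, -2.064807) = -2.190927
  y ← -1.000000 + (0.47/6)·(k1 + 2k2 + 2k3 + k4) = -2.064397
y(0.47) ≈ -2.0644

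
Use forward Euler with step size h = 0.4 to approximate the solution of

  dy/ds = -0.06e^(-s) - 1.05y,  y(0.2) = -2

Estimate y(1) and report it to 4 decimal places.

Euler: y_{n+1} = y_n + h·f(s_n, y_n).
s=0.200000, y=-2.000000: f=2.050876 → y ← -2.000000 + 0.4·2.050876 = -1.179650
s=0.600000, y=-1.179650: f=1.205703 → y ← -1.179650 + 0.4·1.205703 = -0.697368
y(1) ≈ -0.6974

-0.6974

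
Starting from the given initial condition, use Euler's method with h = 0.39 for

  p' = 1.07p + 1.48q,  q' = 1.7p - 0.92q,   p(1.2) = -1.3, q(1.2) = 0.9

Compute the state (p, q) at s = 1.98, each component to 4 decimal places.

-2.0395, -1.0598

Euler on (p,q): p_{n+1} = p_n + h·p', q_{n+1} = q_n + h·q'.
1.200000: (-1.300000, 0.900000); f=(-0.059000, -3.038000) → (-1.323010, -0.284820)
1.590000: (-1.323010, -0.284820); f=(-1.837154, -1.987083) → (-2.039500, -1.059782)
(p(1.98), q(1.98)) ≈ (-2.0395, -1.0598)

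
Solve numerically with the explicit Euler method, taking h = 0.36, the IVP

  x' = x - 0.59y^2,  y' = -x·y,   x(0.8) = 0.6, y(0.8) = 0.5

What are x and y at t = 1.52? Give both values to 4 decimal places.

Euler on (x,y): x_{n+1} = x_n + h·x', y_{n+1} = y_n + h·y'.
0.800000: (0.600000, 0.500000); f=(0.452500, -0.300000) → (0.762900, 0.392000)
1.160000: (0.762900, 0.392000); f=(0.672238, -0.299057) → (1.004906, 0.284340)
(x(1.52), y(1.52)) ≈ (1.0049, 0.2843)

1.0049, 0.2843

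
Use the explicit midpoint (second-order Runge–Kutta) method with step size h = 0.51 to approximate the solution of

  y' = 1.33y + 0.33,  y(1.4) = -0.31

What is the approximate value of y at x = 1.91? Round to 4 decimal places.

-0.3662

Midpoint: k1 = f(x_n, y_n); k2 = f(x_n + h/2, y_n + (h/2)·k1); y_{n+1} = y_n + h·k2.
x=1.400000, y=-0.310000:
  k1 = f(1.400000, -0.310000) = -0.082300
  k2 = f(1.655000, -0.330987) = -0.110212
  y ← -0.310000 + 0.51·(-0.110212) = -0.366208
y(1.91) ≈ -0.3662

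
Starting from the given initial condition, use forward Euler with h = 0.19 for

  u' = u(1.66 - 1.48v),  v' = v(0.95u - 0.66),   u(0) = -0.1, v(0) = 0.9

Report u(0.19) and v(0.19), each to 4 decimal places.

Euler on (u,v): u_{n+1} = u_n + h·u', v_{n+1} = v_n + h·v'.
0.000000: (-0.100000, 0.900000); f=(-0.032800, -0.679500) → (-0.106232, 0.770895)
(u(0.19), v(0.19)) ≈ (-0.1062, 0.7709)

-0.1062, 0.7709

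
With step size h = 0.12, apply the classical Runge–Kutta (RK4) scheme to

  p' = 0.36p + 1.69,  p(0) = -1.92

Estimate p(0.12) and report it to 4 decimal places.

-1.7975

RK4: k1 = f(x_n, p_n); k2 = f(x_n + h/2, p_n + (h/2)·k1); k3 = f(x_n + h/2, p_n + (h/2)·k2); k4 = f(x_n + h, p_n + h·k3); p_{n+1} = p_n + (h/6)·(k1 + 2k2 + 2k3 + k4).
x=0.000000, p=-1.920000:
  k1 = f(0.000000, -1.920000) = 0.998800
  k2 = f(0.060000, -1.860072) = 1.020374
  k3 = f(0.060000, -1.858778) = 1.020840
  k4 = f(0.120000, -1.797499) = 1.042900
  p ← -1.920000 + (0.12/6)·(k1 + 2k2 + 2k3 + k4) = -1.797517
p(0.12) ≈ -1.7975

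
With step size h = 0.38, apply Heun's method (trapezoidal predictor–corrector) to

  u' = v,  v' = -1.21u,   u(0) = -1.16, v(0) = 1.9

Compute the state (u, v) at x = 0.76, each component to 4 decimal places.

0.5544, 2.2241

Heun on (u,v): k1 = f(x_n, state_n); k2 = f(x_n + h, state_n + h·k1); state_{n+1} = state_n + (h/2)·(k1 + k2).
0.000000: (-1.160000, 1.900000)
  k1 = (1.900000, 1.403600)
  predictor → (-0.438000, 2.433368)
  k2 = (2.433368, 0.529980)
  → (-0.336660, 2.267380)
0.380000: (-0.336660, 2.267380)
  k1 = (2.267380, 0.407359)
  predictor → (0.524944, 2.422177)
  k2 = (2.422177, -0.635183)
  → (0.554356, 2.224094)
(u(0.76), v(0.76)) ≈ (0.5544, 2.2241)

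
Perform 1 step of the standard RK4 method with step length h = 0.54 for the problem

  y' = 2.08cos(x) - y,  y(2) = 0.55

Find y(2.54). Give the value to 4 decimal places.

RK4: k1 = f(x_n, y_n); k2 = f(x_n + h/2, y_n + (h/2)·k1); k3 = f(x_n + h/2, y_n + (h/2)·k2); k4 = f(x_n + h, y_n + h·k3); y_{n+1} = y_n + (h/6)·(k1 + 2k2 + 2k3 + k4).
x=2.000000, y=0.550000:
  k1 = f(2.000000, 0.550000) = -1.415585
  k2 = f(2.270000, 0.167792) = -1.506497
  k3 = f(2.270000, 0.143246) = -1.481951
  k4 = f(2.540000, -0.250254) = -1.464572
  y ← 0.550000 + (0.54/6)·(k1 + 2k2 + 2k3 + k4) = -0.247135
y(2.54) ≈ -0.2471

-0.2471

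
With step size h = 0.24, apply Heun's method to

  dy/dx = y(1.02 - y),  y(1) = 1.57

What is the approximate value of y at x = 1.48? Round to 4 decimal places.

1.3047

Heun: k1 = f(x_n, y_n); k2 = f(x_n + h, y_n + h·k1); y_{n+1} = y_n + (h/2)·(k1 + k2).
x=1.000000, y=1.570000:
  k1 = f(1.000000, 1.570000) = -0.863500
  k2 = f(1.240000, 1.362760) = -0.467100
  y ← 1.570000 + (0.24/2)·(-0.863500 + (-0.467100)) = 1.410328
x=1.240000, y=1.410328:
  k1 = f(1.240000, 1.410328) = -0.550491
  k2 = f(1.480000, 1.278210) = -0.330047
  y ← 1.410328 + (0.24/2)·(-0.550491 + (-0.330047)) = 1.304664
y(1.48) ≈ 1.3047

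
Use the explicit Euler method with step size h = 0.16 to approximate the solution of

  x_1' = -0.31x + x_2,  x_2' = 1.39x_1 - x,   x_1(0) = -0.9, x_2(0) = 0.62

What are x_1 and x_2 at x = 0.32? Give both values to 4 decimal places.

-0.7416, 0.2161

Euler on (x_1,x_2): x_1_{n+1} = x_1_n + h·x_1', x_2_{n+1} = x_2_n + h·x_2'.
0.000000: (-0.900000, 0.620000); f=(0.620000, -1.251000) → (-0.800800, 0.419840)
0.160000: (-0.800800, 0.419840); f=(0.370240, -1.273112) → (-0.741562, 0.216142)
(x_1(0.32), x_2(0.32)) ≈ (-0.7416, 0.2161)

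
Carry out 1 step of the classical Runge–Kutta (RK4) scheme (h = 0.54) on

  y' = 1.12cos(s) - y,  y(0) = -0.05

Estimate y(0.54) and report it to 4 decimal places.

RK4: k1 = f(s_n, y_n); k2 = f(s_n + h/2, y_n + (h/2)·k1); k3 = f(s_n + h/2, y_n + (h/2)·k2); k4 = f(s_n + h, y_n + h·k3); y_{n+1} = y_n + (h/6)·(k1 + 2k2 + 2k3 + k4).
s=0.000000, y=-0.050000:
  k1 = f(0.000000, -0.050000) = 1.170000
  k2 = f(0.270000, 0.265900) = 0.813523
  k3 = f(0.270000, 0.169651) = 0.909772
  k4 = f(0.540000, 0.441277) = 0.519357
  y ← -0.050000 + (0.54/6)·(k1 + 2k2 + 2k3 + k4) = 0.412235
y(0.54) ≈ 0.4122

0.4122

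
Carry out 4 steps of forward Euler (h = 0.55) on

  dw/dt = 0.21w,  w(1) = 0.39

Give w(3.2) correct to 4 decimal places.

0.6039

Euler: w_{n+1} = w_n + h·f(t_n, w_n).
t=1.000000, w=0.390000: f=0.081900 → w ← 0.390000 + 0.55·0.081900 = 0.435045
t=1.550000, w=0.435045: f=0.091359 → w ← 0.435045 + 0.55·0.091359 = 0.485293
t=2.100000, w=0.485293: f=0.101911 → w ← 0.485293 + 0.55·0.101911 = 0.541344
t=2.650000, w=0.541344: f=0.113682 → w ← 0.541344 + 0.55·0.113682 = 0.603869
w(3.2) ≈ 0.6039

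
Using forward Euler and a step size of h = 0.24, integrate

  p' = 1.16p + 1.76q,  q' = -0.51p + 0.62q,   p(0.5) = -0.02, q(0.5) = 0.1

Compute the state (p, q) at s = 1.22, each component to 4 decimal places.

0.1467, 0.1438

Euler on (p,q): p_{n+1} = p_n + h·p', q_{n+1} = q_n + h·q'.
0.500000: (-0.020000, 0.100000); f=(0.152800, 0.072200) → (0.016672, 0.117328)
0.740000: (0.016672, 0.117328); f=(0.225837, 0.064241) → (0.070873, 0.132746)
0.980000: (0.070873, 0.132746); f=(0.315845, 0.046157) → (0.146676, 0.143823)
(p(1.22), q(1.22)) ≈ (0.1467, 0.1438)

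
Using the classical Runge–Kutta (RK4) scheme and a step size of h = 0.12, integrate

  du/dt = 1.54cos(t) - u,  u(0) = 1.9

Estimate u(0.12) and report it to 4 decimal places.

1.8589

RK4: k1 = f(t_n, u_n); k2 = f(t_n + h/2, u_n + (h/2)·k1); k3 = f(t_n + h/2, u_n + (h/2)·k2); k4 = f(t_n + h, u_n + h·k3); u_{n+1} = u_n + (h/6)·(k1 + 2k2 + 2k3 + k4).
t=0.000000, u=1.900000:
  k1 = f(0.000000, 1.900000) = -0.360000
  k2 = f(0.060000, 1.878400) = -0.341171
  k3 = f(0.060000, 1.879530) = -0.342301
  k4 = f(0.120000, 1.858924) = -0.329999
  u ← 1.900000 + (0.12/6)·(k1 + 2k2 + 2k3 + k4) = 1.858861
u(0.12) ≈ 1.8589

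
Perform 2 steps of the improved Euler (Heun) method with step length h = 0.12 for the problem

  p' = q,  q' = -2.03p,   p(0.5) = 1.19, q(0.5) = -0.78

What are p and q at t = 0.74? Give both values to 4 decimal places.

0.9362, -1.3059

Heun on (p,q): k1 = f(t_n, state_n); k2 = f(t_n + h, state_n + h·k1); state_{n+1} = state_n + (h/2)·(k1 + k2).
0.500000: (1.190000, -0.780000)
  k1 = (-0.780000, -2.415700)
  predictor → (1.096400, -1.069884)
  k2 = (-1.069884, -2.225692)
  → (1.079007, -1.058484)
0.620000: (1.079007, -1.058484)
  k1 = (-1.058484, -2.190384)
  predictor → (0.951989, -1.321330)
  k2 = (-1.321330, -1.932538)
  → (0.936218, -1.305859)
(p(0.74), q(0.74)) ≈ (0.9362, -1.3059)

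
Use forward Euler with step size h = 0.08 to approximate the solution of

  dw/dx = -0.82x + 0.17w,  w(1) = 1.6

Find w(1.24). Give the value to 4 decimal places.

Euler: w_{n+1} = w_n + h·f(x_n, w_n).
x=1.000000, w=1.600000: f=-0.548000 → w ← 1.600000 + 0.08·(-0.548000) = 1.556160
x=1.080000, w=1.556160: f=-0.621053 → w ← 1.556160 + 0.08·(-0.621053) = 1.506476
x=1.160000, w=1.506476: f=-0.695099 → w ← 1.506476 + 0.08·(-0.695099) = 1.450868
w(1.24) ≈ 1.4509

1.4509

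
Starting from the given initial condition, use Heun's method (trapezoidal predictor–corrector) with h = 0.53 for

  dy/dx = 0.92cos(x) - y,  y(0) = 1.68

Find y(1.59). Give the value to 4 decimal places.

0.6877

Heun: k1 = f(x_n, y_n); k2 = f(x_n + h, y_n + h·k1); y_{n+1} = y_n + (h/2)·(k1 + k2).
x=0.000000, y=1.680000:
  k1 = f(0.000000, 1.680000) = -0.760000
  k2 = f(0.530000, 1.277200) = -0.483417
  y ← 1.680000 + (0.53/2)·(-0.760000 + (-0.483417)) = 1.350494
x=0.530000, y=1.350494:
  k1 = f(0.530000, 1.350494) = -0.556712
  k2 = f(1.060000, 1.055437) = -0.605675
  y ← 1.350494 + (0.53/2)·(-0.556712 + (-0.605675)) = 1.042462
x=1.060000, y=1.042462:
  k1 = f(1.060000, 1.042462) = -0.592700
  k2 = f(1.590000, 0.728331) = -0.745997
  y ← 1.042462 + (0.53/2)·(-0.592700 + (-0.745997)) = 0.687707
y(1.59) ≈ 0.6877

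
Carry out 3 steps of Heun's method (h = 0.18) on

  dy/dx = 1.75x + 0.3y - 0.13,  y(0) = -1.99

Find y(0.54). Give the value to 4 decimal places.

-2.1482

Heun: k1 = f(x_n, y_n); k2 = f(x_n + h, y_n + h·k1); y_{n+1} = y_n + (h/2)·(k1 + k2).
x=0.000000, y=-1.990000:
  k1 = f(0.000000, -1.990000) = -0.727000
  k2 = f(0.180000, -2.120860) = -0.451258
  y ← -1.990000 + (0.18/2)·(-0.727000 + (-0.451258)) = -2.096043
x=0.180000, y=-2.096043:
  k1 = f(0.180000, -2.096043) = -0.443813
  k2 = f(0.360000, -2.175930) = -0.152779
  y ← -2.096043 + (0.18/2)·(-0.443813 + (-0.152779)) = -2.149736
x=0.360000, y=-2.149736:
  k1 = f(0.360000, -2.149736) = -0.144921
  k2 = f(0.540000, -2.175822) = 0.162253
  y ← -2.149736 + (0.18/2)·(-0.144921 + 0.162253) = -2.148177
y(0.54) ≈ -2.1482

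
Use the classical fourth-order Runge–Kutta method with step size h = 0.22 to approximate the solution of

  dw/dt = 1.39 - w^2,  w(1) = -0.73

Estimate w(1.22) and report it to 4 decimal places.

RK4: k1 = f(t_n, w_n); k2 = f(t_n + h/2, w_n + (h/2)·k1); k3 = f(t_n + h/2, w_n + (h/2)·k2); k4 = f(t_n + h, w_n + h·k3); w_{n+1} = w_n + (h/6)·(k1 + 2k2 + 2k3 + k4).
t=1.000000, w=-0.730000:
  k1 = f(1.000000, -0.730000) = 0.857100
  k2 = f(1.110000, -0.635719) = 0.985861
  k3 = f(1.110000, -0.621555) = 1.003669
  k4 = f(1.220000, -0.509193) = 1.130723
  w ← -0.730000 + (0.22/6)·(k1 + 2k2 + 2k3 + k4) = -0.511214
w(1.22) ≈ -0.5112

-0.5112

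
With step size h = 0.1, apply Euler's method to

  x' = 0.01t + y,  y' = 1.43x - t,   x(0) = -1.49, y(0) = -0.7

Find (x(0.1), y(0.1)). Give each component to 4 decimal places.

-1.5600, -0.9131

Euler on (x,y): x_{n+1} = x_n + h·x', y_{n+1} = y_n + h·y'.
0.000000: (-1.490000, -0.700000); f=(-0.700000, -2.130700) → (-1.560000, -0.913070)
(x(0.1), y(0.1)) ≈ (-1.5600, -0.9131)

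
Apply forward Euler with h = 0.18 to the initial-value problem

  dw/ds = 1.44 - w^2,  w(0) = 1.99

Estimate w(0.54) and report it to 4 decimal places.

Euler: w_{n+1} = w_n + h·f(s_n, w_n).
s=0.000000, w=1.990000: f=-2.520100 → w ← 1.990000 + 0.18·(-2.520100) = 1.536382
s=0.180000, w=1.536382: f=-0.920470 → w ← 1.536382 + 0.18·(-0.920470) = 1.370697
s=0.360000, w=1.370697: f=-0.438812 → w ← 1.370697 + 0.18·(-0.438812) = 1.291711
w(0.54) ≈ 1.2917

1.2917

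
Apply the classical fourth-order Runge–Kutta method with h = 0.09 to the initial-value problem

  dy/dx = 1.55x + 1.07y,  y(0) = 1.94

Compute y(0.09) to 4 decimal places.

2.1426

RK4: k1 = f(x_n, y_n); k2 = f(x_n + h/2, y_n + (h/2)·k1); k3 = f(x_n + h/2, y_n + (h/2)·k2); k4 = f(x_n + h, y_n + h·k3); y_{n+1} = y_n + (h/6)·(k1 + 2k2 + 2k3 + k4).
x=0.000000, y=1.940000:
  k1 = f(0.000000, 1.940000) = 2.075800
  k2 = f(0.045000, 2.033411) = 2.245500
  k3 = f(0.045000, 2.041047) = 2.253671
  k4 = f(0.090000, 2.142830) = 2.432328
  y ← 1.940000 + (0.09/6)·(k1 + 2k2 + 2k3 + k4) = 2.142597
y(0.09) ≈ 2.1426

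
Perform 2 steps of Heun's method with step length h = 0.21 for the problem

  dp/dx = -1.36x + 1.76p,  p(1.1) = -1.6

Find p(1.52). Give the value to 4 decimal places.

-4.3597

Heun: k1 = f(x_n, p_n); k2 = f(x_n + h, p_n + h·k1); p_{n+1} = p_n + (h/2)·(k1 + k2).
x=1.100000, p=-1.600000:
  k1 = f(1.100000, -1.600000) = -4.312000
  k2 = f(1.310000, -2.505520) = -6.191315
  p ← -1.600000 + (0.21/2)·(-4.312000 + (-6.191315)) = -2.702848
x=1.310000, p=-2.702848:
  k1 = f(1.310000, -2.702848) = -6.538613
  k2 = f(1.520000, -4.075957) = -9.240884
  p ← -2.702848 + (0.21/2)·(-6.538613 + (-9.240884)) = -4.359695
p(1.52) ≈ -4.3597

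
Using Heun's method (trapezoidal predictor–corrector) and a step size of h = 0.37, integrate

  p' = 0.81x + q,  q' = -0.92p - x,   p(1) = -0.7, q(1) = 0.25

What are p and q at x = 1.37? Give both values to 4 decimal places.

-0.2767, -0.0169

Heun on (p,q): k1 = f(x_n, state_n); k2 = f(x_n + h, state_n + h·k1); state_{n+1} = state_n + (h/2)·(k1 + k2).
1.000000: (-0.700000, 0.250000)
  k1 = (1.060000, -0.356000)
  predictor → (-0.307800, 0.118280)
  k2 = (1.227980, -1.086824)
  → (-0.276724, -0.016922)
(p(1.37), q(1.37)) ≈ (-0.2767, -0.0169)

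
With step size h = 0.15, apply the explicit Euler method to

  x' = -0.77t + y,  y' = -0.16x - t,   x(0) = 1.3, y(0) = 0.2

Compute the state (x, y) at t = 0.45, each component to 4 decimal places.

1.3205, 0.0373

Euler on (x,y): x_{n+1} = x_n + h·x', y_{n+1} = y_n + h·y'.
0.000000: (1.300000, 0.200000); f=(0.200000, -0.208000) → (1.330000, 0.168800)
0.150000: (1.330000, 0.168800); f=(0.053300, -0.362800) → (1.337995, 0.114380)
0.300000: (1.337995, 0.114380); f=(-0.116620, -0.514079) → (1.320502, 0.037268)
(x(0.45), y(0.45)) ≈ (1.3205, 0.0373)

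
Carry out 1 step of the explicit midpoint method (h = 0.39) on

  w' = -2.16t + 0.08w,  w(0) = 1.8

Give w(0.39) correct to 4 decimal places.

1.6928

Midpoint: k1 = f(t_n, w_n); k2 = f(t_n + h/2, w_n + (h/2)·k1); w_{n+1} = w_n + h·k2.
t=0.000000, w=1.800000:
  k1 = f(0.000000, 1.800000) = 0.144000
  k2 = f(0.195000, 1.828080) = -0.274954
  w ← 1.800000 + 0.39·(-0.274954) = 1.692768
w(0.39) ≈ 1.6928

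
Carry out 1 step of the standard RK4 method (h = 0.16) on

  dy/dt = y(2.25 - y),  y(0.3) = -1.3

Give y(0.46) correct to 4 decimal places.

-2.4825

RK4: k1 = f(t_n, y_n); k2 = f(t_n + h/2, y_n + (h/2)·k1); k3 = f(t_n + h/2, y_n + (h/2)·k2); k4 = f(t_n + h, y_n + h·k3); y_{n+1} = y_n + (h/6)·(k1 + 2k2 + 2k3 + k4).
t=0.300000, y=-1.300000:
  k1 = f(0.300000, -1.300000) = -4.615000
  k2 = f(0.380000, -1.669200) = -6.541929
  k3 = f(0.380000, -1.823354) = -7.427168
  k4 = f(0.460000, -2.488347) = -11.790651
  y ← -1.300000 + (0.16/6)·(k1 + 2k2 + 2k3 + k4) = -2.482503
y(0.46) ≈ -2.4825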